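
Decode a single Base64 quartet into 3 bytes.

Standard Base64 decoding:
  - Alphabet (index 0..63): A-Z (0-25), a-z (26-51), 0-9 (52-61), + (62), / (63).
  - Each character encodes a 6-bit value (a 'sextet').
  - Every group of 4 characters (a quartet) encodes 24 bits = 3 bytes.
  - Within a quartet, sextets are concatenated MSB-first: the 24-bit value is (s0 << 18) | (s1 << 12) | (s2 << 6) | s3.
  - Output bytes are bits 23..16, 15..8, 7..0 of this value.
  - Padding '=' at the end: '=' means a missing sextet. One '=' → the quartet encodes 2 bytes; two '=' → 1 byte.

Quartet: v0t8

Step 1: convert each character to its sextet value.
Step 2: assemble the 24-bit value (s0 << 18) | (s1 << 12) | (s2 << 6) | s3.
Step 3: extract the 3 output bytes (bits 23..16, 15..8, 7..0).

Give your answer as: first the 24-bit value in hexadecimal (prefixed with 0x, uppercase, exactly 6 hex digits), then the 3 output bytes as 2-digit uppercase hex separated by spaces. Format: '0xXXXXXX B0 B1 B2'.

Sextets: v=47, 0=52, t=45, 8=60
24-bit: (47<<18) | (52<<12) | (45<<6) | 60
      = 0xBC0000 | 0x034000 | 0x000B40 | 0x00003C
      = 0xBF4B7C
Bytes: (v>>16)&0xFF=BF, (v>>8)&0xFF=4B, v&0xFF=7C

Answer: 0xBF4B7C BF 4B 7C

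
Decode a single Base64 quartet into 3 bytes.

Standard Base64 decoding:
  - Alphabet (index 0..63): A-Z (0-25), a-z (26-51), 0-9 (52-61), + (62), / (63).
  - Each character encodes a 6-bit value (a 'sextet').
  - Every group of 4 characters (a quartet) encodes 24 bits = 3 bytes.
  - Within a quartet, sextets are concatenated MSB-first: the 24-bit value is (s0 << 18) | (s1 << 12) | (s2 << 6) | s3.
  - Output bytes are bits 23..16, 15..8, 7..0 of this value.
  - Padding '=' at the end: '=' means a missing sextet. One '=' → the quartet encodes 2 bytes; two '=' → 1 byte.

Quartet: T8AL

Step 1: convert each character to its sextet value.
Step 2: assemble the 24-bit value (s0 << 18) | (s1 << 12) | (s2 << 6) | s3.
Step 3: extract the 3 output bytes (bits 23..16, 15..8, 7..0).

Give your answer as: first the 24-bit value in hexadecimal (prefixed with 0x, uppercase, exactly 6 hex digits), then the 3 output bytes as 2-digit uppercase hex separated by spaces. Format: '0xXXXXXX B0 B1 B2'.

Answer: 0x4FC00B 4F C0 0B

Derivation:
Sextets: T=19, 8=60, A=0, L=11
24-bit: (19<<18) | (60<<12) | (0<<6) | 11
      = 0x4C0000 | 0x03C000 | 0x000000 | 0x00000B
      = 0x4FC00B
Bytes: (v>>16)&0xFF=4F, (v>>8)&0xFF=C0, v&0xFF=0B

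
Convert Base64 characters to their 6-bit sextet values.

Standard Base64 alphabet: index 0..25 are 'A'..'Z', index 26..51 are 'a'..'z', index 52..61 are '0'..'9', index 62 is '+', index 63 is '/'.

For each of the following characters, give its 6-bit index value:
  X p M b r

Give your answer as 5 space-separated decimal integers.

'X': A..Z range, ord('X') − ord('A') = 23
'p': a..z range, 26 + ord('p') − ord('a') = 41
'M': A..Z range, ord('M') − ord('A') = 12
'b': a..z range, 26 + ord('b') − ord('a') = 27
'r': a..z range, 26 + ord('r') − ord('a') = 43

Answer: 23 41 12 27 43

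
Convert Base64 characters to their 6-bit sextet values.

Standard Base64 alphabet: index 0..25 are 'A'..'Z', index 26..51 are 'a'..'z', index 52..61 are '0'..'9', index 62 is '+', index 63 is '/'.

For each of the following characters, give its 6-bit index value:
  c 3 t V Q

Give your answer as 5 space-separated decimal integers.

'c': a..z range, 26 + ord('c') − ord('a') = 28
'3': 0..9 range, 52 + ord('3') − ord('0') = 55
't': a..z range, 26 + ord('t') − ord('a') = 45
'V': A..Z range, ord('V') − ord('A') = 21
'Q': A..Z range, ord('Q') − ord('A') = 16

Answer: 28 55 45 21 16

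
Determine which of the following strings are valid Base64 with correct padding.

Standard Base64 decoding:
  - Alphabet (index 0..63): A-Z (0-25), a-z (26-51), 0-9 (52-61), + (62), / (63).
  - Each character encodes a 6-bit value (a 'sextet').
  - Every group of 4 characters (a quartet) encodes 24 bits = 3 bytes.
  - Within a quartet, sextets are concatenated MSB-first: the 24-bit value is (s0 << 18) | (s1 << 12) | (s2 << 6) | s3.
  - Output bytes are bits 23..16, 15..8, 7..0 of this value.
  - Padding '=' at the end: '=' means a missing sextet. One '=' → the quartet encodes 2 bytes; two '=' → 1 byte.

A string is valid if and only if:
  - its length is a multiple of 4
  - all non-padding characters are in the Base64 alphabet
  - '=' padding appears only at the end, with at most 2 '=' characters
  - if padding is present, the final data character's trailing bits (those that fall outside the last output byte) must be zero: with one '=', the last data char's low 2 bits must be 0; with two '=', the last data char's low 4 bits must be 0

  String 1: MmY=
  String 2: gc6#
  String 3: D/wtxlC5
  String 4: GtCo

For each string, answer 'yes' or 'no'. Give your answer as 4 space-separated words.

Answer: yes no yes yes

Derivation:
String 1: 'MmY=' → valid
String 2: 'gc6#' → invalid (bad char(s): ['#'])
String 3: 'D/wtxlC5' → valid
String 4: 'GtCo' → valid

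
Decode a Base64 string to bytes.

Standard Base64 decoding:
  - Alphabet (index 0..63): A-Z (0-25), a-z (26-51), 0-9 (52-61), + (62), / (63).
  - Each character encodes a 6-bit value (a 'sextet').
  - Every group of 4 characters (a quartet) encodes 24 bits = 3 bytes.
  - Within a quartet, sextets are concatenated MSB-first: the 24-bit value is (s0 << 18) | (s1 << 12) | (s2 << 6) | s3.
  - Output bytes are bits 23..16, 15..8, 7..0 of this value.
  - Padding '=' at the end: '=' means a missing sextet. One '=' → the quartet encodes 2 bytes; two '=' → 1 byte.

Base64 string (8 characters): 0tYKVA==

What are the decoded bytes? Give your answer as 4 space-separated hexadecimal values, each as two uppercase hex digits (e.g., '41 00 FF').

Answer: D2 D6 0A 54

Derivation:
After char 0 ('0'=52): chars_in_quartet=1 acc=0x34 bytes_emitted=0
After char 1 ('t'=45): chars_in_quartet=2 acc=0xD2D bytes_emitted=0
After char 2 ('Y'=24): chars_in_quartet=3 acc=0x34B58 bytes_emitted=0
After char 3 ('K'=10): chars_in_quartet=4 acc=0xD2D60A -> emit D2 D6 0A, reset; bytes_emitted=3
After char 4 ('V'=21): chars_in_quartet=1 acc=0x15 bytes_emitted=3
After char 5 ('A'=0): chars_in_quartet=2 acc=0x540 bytes_emitted=3
Padding '==': partial quartet acc=0x540 -> emit 54; bytes_emitted=4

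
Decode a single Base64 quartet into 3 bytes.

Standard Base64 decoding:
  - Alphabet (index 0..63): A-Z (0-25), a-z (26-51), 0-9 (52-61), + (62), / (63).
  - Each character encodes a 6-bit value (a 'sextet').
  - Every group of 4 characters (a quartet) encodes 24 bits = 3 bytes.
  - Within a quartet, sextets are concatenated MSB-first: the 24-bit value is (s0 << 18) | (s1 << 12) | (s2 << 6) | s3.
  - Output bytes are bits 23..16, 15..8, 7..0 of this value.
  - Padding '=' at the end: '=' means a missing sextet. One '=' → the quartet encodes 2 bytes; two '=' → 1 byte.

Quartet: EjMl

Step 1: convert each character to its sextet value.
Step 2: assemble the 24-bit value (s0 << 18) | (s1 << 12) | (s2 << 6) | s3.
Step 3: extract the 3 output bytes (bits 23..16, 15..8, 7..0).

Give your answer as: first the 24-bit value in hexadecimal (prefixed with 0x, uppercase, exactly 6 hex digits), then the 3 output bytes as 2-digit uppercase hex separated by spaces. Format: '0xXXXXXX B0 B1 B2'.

Sextets: E=4, j=35, M=12, l=37
24-bit: (4<<18) | (35<<12) | (12<<6) | 37
      = 0x100000 | 0x023000 | 0x000300 | 0x000025
      = 0x123325
Bytes: (v>>16)&0xFF=12, (v>>8)&0xFF=33, v&0xFF=25

Answer: 0x123325 12 33 25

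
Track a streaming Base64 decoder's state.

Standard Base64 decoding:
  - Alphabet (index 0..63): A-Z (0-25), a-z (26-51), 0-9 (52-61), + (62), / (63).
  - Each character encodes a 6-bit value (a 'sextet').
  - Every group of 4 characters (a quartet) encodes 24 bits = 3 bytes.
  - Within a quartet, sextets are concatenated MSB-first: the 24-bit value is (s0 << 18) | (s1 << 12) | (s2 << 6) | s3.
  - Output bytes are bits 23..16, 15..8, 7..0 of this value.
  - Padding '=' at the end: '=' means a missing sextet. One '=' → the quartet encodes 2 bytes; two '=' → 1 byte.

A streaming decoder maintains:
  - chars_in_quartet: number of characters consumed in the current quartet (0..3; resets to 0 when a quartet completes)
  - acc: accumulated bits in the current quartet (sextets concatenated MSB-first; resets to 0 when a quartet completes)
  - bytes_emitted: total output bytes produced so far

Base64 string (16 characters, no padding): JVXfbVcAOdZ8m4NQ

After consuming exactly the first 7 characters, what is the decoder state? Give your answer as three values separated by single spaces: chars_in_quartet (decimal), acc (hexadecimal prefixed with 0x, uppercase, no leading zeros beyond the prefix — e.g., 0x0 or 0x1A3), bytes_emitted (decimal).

Answer: 3 0x1B55C 3

Derivation:
After char 0 ('J'=9): chars_in_quartet=1 acc=0x9 bytes_emitted=0
After char 1 ('V'=21): chars_in_quartet=2 acc=0x255 bytes_emitted=0
After char 2 ('X'=23): chars_in_quartet=3 acc=0x9557 bytes_emitted=0
After char 3 ('f'=31): chars_in_quartet=4 acc=0x2555DF -> emit 25 55 DF, reset; bytes_emitted=3
After char 4 ('b'=27): chars_in_quartet=1 acc=0x1B bytes_emitted=3
After char 5 ('V'=21): chars_in_quartet=2 acc=0x6D5 bytes_emitted=3
After char 6 ('c'=28): chars_in_quartet=3 acc=0x1B55C bytes_emitted=3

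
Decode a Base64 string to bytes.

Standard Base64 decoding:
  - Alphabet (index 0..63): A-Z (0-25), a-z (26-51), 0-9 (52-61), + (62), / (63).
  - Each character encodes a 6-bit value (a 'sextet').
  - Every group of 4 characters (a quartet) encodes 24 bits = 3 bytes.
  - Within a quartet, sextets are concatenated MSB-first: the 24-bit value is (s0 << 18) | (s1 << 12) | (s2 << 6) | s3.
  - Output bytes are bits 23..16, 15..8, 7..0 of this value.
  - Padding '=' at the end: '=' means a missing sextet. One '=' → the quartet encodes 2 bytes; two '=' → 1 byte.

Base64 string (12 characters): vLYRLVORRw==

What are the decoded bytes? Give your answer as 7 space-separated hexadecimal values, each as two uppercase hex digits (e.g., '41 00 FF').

After char 0 ('v'=47): chars_in_quartet=1 acc=0x2F bytes_emitted=0
After char 1 ('L'=11): chars_in_quartet=2 acc=0xBCB bytes_emitted=0
After char 2 ('Y'=24): chars_in_quartet=3 acc=0x2F2D8 bytes_emitted=0
After char 3 ('R'=17): chars_in_quartet=4 acc=0xBCB611 -> emit BC B6 11, reset; bytes_emitted=3
After char 4 ('L'=11): chars_in_quartet=1 acc=0xB bytes_emitted=3
After char 5 ('V'=21): chars_in_quartet=2 acc=0x2D5 bytes_emitted=3
After char 6 ('O'=14): chars_in_quartet=3 acc=0xB54E bytes_emitted=3
After char 7 ('R'=17): chars_in_quartet=4 acc=0x2D5391 -> emit 2D 53 91, reset; bytes_emitted=6
After char 8 ('R'=17): chars_in_quartet=1 acc=0x11 bytes_emitted=6
After char 9 ('w'=48): chars_in_quartet=2 acc=0x470 bytes_emitted=6
Padding '==': partial quartet acc=0x470 -> emit 47; bytes_emitted=7

Answer: BC B6 11 2D 53 91 47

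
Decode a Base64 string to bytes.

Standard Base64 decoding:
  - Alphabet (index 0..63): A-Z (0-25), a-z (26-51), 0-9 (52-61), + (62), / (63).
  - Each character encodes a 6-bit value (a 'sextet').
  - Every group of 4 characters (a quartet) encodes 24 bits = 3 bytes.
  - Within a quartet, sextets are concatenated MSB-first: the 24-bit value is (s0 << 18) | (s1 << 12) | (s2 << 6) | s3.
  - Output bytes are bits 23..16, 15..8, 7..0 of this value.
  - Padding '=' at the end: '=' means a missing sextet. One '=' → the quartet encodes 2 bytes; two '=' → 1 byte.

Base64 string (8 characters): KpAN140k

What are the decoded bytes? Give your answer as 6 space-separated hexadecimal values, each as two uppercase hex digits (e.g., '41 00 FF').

Answer: 2A 90 0D D7 8D 24

Derivation:
After char 0 ('K'=10): chars_in_quartet=1 acc=0xA bytes_emitted=0
After char 1 ('p'=41): chars_in_quartet=2 acc=0x2A9 bytes_emitted=0
After char 2 ('A'=0): chars_in_quartet=3 acc=0xAA40 bytes_emitted=0
After char 3 ('N'=13): chars_in_quartet=4 acc=0x2A900D -> emit 2A 90 0D, reset; bytes_emitted=3
After char 4 ('1'=53): chars_in_quartet=1 acc=0x35 bytes_emitted=3
After char 5 ('4'=56): chars_in_quartet=2 acc=0xD78 bytes_emitted=3
After char 6 ('0'=52): chars_in_quartet=3 acc=0x35E34 bytes_emitted=3
After char 7 ('k'=36): chars_in_quartet=4 acc=0xD78D24 -> emit D7 8D 24, reset; bytes_emitted=6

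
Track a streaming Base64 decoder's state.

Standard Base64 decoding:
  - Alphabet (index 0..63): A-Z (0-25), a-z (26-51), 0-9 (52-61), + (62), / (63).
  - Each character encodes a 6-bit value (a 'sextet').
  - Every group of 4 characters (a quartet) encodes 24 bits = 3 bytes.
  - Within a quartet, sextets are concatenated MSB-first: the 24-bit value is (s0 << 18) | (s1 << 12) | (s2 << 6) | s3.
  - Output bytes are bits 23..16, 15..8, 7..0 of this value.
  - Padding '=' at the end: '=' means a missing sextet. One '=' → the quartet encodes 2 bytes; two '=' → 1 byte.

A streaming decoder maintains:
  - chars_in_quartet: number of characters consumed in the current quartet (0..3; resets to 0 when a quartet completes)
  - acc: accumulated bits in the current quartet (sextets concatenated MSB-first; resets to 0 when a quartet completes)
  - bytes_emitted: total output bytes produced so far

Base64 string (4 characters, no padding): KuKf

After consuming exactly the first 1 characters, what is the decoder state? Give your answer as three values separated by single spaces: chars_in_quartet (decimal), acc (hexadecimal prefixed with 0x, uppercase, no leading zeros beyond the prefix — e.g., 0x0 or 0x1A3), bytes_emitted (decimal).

Answer: 1 0xA 0

Derivation:
After char 0 ('K'=10): chars_in_quartet=1 acc=0xA bytes_emitted=0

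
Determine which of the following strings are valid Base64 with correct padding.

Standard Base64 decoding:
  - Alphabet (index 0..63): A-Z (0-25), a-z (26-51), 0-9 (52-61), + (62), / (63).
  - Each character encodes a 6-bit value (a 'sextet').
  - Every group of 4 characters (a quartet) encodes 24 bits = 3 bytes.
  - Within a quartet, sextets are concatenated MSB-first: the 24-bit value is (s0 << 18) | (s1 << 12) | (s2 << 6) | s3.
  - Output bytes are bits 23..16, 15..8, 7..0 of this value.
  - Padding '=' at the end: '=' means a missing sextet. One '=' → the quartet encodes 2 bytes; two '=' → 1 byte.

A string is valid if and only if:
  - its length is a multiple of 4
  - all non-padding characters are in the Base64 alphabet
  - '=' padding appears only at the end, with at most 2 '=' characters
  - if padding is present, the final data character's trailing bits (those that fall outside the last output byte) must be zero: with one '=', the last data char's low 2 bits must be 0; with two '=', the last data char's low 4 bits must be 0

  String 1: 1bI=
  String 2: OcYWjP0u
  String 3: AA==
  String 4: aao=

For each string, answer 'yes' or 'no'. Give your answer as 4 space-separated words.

Answer: yes yes yes yes

Derivation:
String 1: '1bI=' → valid
String 2: 'OcYWjP0u' → valid
String 3: 'AA==' → valid
String 4: 'aao=' → valid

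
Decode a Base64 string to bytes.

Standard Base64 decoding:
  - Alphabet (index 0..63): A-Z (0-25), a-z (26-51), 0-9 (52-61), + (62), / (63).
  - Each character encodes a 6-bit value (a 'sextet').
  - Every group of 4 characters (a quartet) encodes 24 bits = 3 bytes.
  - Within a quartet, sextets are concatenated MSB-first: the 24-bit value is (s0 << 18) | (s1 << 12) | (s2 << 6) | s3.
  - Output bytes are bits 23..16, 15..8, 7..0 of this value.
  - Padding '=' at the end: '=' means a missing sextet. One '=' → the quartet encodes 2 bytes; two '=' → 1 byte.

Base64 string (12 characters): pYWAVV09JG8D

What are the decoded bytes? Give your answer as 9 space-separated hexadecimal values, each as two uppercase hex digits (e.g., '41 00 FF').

After char 0 ('p'=41): chars_in_quartet=1 acc=0x29 bytes_emitted=0
After char 1 ('Y'=24): chars_in_quartet=2 acc=0xA58 bytes_emitted=0
After char 2 ('W'=22): chars_in_quartet=3 acc=0x29616 bytes_emitted=0
After char 3 ('A'=0): chars_in_quartet=4 acc=0xA58580 -> emit A5 85 80, reset; bytes_emitted=3
After char 4 ('V'=21): chars_in_quartet=1 acc=0x15 bytes_emitted=3
After char 5 ('V'=21): chars_in_quartet=2 acc=0x555 bytes_emitted=3
After char 6 ('0'=52): chars_in_quartet=3 acc=0x15574 bytes_emitted=3
After char 7 ('9'=61): chars_in_quartet=4 acc=0x555D3D -> emit 55 5D 3D, reset; bytes_emitted=6
After char 8 ('J'=9): chars_in_quartet=1 acc=0x9 bytes_emitted=6
After char 9 ('G'=6): chars_in_quartet=2 acc=0x246 bytes_emitted=6
After char 10 ('8'=60): chars_in_quartet=3 acc=0x91BC bytes_emitted=6
After char 11 ('D'=3): chars_in_quartet=4 acc=0x246F03 -> emit 24 6F 03, reset; bytes_emitted=9

Answer: A5 85 80 55 5D 3D 24 6F 03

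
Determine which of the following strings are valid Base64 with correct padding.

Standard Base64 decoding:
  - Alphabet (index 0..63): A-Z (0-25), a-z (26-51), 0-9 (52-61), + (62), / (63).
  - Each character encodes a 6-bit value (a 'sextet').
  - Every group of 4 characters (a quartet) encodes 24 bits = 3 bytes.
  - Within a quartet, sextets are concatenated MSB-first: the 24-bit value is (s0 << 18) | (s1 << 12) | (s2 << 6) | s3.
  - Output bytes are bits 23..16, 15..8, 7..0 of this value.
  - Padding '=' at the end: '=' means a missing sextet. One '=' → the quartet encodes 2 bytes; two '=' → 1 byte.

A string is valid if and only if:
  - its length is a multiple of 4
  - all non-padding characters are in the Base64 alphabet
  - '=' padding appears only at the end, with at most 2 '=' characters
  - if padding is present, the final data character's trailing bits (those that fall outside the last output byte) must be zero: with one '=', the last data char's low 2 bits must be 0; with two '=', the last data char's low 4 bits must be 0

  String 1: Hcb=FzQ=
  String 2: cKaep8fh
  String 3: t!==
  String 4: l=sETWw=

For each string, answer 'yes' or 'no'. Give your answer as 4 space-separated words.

String 1: 'Hcb=FzQ=' → invalid (bad char(s): ['=']; '=' in middle)
String 2: 'cKaep8fh' → valid
String 3: 't!==' → invalid (bad char(s): ['!'])
String 4: 'l=sETWw=' → invalid (bad char(s): ['=']; '=' in middle)

Answer: no yes no no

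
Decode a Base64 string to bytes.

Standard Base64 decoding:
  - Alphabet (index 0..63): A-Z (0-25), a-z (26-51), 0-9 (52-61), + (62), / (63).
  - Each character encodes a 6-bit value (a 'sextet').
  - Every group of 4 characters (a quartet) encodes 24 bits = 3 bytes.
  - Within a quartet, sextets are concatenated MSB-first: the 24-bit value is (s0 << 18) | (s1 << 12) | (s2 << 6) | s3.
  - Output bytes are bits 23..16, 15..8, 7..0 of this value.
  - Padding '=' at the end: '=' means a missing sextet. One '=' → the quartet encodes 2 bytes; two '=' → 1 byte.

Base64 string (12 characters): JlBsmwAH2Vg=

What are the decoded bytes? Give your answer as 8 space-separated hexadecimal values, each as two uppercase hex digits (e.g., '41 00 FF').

After char 0 ('J'=9): chars_in_quartet=1 acc=0x9 bytes_emitted=0
After char 1 ('l'=37): chars_in_quartet=2 acc=0x265 bytes_emitted=0
After char 2 ('B'=1): chars_in_quartet=3 acc=0x9941 bytes_emitted=0
After char 3 ('s'=44): chars_in_quartet=4 acc=0x26506C -> emit 26 50 6C, reset; bytes_emitted=3
After char 4 ('m'=38): chars_in_quartet=1 acc=0x26 bytes_emitted=3
After char 5 ('w'=48): chars_in_quartet=2 acc=0x9B0 bytes_emitted=3
After char 6 ('A'=0): chars_in_quartet=3 acc=0x26C00 bytes_emitted=3
After char 7 ('H'=7): chars_in_quartet=4 acc=0x9B0007 -> emit 9B 00 07, reset; bytes_emitted=6
After char 8 ('2'=54): chars_in_quartet=1 acc=0x36 bytes_emitted=6
After char 9 ('V'=21): chars_in_quartet=2 acc=0xD95 bytes_emitted=6
After char 10 ('g'=32): chars_in_quartet=3 acc=0x36560 bytes_emitted=6
Padding '=': partial quartet acc=0x36560 -> emit D9 58; bytes_emitted=8

Answer: 26 50 6C 9B 00 07 D9 58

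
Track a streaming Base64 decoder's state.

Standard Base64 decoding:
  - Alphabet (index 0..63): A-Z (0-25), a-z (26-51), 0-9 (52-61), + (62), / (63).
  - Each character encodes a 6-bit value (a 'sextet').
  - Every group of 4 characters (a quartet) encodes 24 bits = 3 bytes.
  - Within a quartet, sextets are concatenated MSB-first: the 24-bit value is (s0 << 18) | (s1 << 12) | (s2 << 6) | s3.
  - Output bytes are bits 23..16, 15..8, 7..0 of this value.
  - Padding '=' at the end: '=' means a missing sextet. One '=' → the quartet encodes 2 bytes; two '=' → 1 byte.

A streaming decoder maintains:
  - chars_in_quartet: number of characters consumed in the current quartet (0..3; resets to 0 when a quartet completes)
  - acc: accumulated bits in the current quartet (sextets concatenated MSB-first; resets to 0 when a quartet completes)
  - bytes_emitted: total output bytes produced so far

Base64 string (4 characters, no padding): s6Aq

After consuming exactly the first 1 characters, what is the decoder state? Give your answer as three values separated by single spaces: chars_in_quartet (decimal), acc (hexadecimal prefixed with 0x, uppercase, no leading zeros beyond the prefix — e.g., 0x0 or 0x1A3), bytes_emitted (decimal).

Answer: 1 0x2C 0

Derivation:
After char 0 ('s'=44): chars_in_quartet=1 acc=0x2C bytes_emitted=0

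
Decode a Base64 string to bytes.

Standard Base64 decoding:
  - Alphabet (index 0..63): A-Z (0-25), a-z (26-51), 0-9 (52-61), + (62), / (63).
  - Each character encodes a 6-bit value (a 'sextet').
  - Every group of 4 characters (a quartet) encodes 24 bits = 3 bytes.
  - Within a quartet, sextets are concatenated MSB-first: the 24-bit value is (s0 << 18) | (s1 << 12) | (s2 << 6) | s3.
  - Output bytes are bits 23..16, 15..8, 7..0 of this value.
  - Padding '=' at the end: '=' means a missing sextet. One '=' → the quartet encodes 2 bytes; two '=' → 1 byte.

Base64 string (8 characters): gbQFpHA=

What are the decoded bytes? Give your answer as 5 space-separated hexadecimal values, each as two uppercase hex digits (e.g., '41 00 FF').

Answer: 81 B4 05 A4 70

Derivation:
After char 0 ('g'=32): chars_in_quartet=1 acc=0x20 bytes_emitted=0
After char 1 ('b'=27): chars_in_quartet=2 acc=0x81B bytes_emitted=0
After char 2 ('Q'=16): chars_in_quartet=3 acc=0x206D0 bytes_emitted=0
After char 3 ('F'=5): chars_in_quartet=4 acc=0x81B405 -> emit 81 B4 05, reset; bytes_emitted=3
After char 4 ('p'=41): chars_in_quartet=1 acc=0x29 bytes_emitted=3
After char 5 ('H'=7): chars_in_quartet=2 acc=0xA47 bytes_emitted=3
After char 6 ('A'=0): chars_in_quartet=3 acc=0x291C0 bytes_emitted=3
Padding '=': partial quartet acc=0x291C0 -> emit A4 70; bytes_emitted=5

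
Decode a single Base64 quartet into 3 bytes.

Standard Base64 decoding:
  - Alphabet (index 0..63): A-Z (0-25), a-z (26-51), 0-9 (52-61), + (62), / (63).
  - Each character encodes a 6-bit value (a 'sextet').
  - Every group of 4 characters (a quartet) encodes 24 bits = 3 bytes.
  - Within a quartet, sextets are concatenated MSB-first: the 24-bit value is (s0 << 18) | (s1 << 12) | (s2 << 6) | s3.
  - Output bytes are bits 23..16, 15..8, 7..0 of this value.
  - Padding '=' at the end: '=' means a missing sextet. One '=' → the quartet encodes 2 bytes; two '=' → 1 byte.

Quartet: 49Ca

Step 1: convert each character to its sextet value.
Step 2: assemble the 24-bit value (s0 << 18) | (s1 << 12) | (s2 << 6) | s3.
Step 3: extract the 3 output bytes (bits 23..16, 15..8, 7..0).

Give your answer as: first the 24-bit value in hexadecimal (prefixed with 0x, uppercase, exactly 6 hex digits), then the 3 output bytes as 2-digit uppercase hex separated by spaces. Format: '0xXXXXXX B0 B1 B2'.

Sextets: 4=56, 9=61, C=2, a=26
24-bit: (56<<18) | (61<<12) | (2<<6) | 26
      = 0xE00000 | 0x03D000 | 0x000080 | 0x00001A
      = 0xE3D09A
Bytes: (v>>16)&0xFF=E3, (v>>8)&0xFF=D0, v&0xFF=9A

Answer: 0xE3D09A E3 D0 9A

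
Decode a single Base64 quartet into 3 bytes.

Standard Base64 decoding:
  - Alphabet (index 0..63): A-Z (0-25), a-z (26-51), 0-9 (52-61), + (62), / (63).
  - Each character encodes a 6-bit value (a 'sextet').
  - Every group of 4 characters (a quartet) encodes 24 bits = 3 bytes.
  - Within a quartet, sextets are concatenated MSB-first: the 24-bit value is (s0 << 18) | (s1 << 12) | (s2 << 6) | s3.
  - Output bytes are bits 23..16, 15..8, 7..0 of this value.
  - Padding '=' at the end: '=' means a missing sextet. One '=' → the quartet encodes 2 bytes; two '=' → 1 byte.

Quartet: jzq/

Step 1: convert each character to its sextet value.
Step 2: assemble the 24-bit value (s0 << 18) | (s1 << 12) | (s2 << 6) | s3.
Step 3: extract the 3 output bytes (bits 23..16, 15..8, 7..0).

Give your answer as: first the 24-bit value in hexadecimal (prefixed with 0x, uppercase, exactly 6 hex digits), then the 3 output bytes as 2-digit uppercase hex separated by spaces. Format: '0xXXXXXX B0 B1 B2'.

Sextets: j=35, z=51, q=42, /=63
24-bit: (35<<18) | (51<<12) | (42<<6) | 63
      = 0x8C0000 | 0x033000 | 0x000A80 | 0x00003F
      = 0x8F3ABF
Bytes: (v>>16)&0xFF=8F, (v>>8)&0xFF=3A, v&0xFF=BF

Answer: 0x8F3ABF 8F 3A BF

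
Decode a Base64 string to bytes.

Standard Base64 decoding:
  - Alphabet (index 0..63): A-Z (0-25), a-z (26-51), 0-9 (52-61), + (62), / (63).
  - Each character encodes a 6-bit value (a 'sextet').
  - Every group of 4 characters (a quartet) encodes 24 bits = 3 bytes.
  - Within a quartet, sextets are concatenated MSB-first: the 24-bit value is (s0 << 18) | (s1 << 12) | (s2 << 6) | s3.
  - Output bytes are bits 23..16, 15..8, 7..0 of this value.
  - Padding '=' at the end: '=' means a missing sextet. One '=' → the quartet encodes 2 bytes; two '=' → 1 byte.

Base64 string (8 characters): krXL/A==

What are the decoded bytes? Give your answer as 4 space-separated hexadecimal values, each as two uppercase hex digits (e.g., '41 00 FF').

Answer: 92 B5 CB FC

Derivation:
After char 0 ('k'=36): chars_in_quartet=1 acc=0x24 bytes_emitted=0
After char 1 ('r'=43): chars_in_quartet=2 acc=0x92B bytes_emitted=0
After char 2 ('X'=23): chars_in_quartet=3 acc=0x24AD7 bytes_emitted=0
After char 3 ('L'=11): chars_in_quartet=4 acc=0x92B5CB -> emit 92 B5 CB, reset; bytes_emitted=3
After char 4 ('/'=63): chars_in_quartet=1 acc=0x3F bytes_emitted=3
After char 5 ('A'=0): chars_in_quartet=2 acc=0xFC0 bytes_emitted=3
Padding '==': partial quartet acc=0xFC0 -> emit FC; bytes_emitted=4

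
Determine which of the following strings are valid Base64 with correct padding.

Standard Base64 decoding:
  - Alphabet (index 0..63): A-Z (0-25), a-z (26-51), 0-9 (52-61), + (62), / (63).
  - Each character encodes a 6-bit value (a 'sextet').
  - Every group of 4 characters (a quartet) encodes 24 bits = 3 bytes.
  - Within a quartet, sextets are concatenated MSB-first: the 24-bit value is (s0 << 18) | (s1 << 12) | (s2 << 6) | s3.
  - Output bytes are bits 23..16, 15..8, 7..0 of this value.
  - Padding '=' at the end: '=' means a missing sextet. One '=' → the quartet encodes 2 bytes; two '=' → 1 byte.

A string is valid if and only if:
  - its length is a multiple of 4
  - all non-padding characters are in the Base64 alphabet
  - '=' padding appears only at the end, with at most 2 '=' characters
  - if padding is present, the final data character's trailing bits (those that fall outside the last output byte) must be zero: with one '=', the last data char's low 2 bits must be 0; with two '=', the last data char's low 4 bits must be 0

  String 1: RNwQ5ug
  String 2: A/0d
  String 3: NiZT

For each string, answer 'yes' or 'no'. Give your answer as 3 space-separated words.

Answer: no yes yes

Derivation:
String 1: 'RNwQ5ug' → invalid (len=7 not mult of 4)
String 2: 'A/0d' → valid
String 3: 'NiZT' → valid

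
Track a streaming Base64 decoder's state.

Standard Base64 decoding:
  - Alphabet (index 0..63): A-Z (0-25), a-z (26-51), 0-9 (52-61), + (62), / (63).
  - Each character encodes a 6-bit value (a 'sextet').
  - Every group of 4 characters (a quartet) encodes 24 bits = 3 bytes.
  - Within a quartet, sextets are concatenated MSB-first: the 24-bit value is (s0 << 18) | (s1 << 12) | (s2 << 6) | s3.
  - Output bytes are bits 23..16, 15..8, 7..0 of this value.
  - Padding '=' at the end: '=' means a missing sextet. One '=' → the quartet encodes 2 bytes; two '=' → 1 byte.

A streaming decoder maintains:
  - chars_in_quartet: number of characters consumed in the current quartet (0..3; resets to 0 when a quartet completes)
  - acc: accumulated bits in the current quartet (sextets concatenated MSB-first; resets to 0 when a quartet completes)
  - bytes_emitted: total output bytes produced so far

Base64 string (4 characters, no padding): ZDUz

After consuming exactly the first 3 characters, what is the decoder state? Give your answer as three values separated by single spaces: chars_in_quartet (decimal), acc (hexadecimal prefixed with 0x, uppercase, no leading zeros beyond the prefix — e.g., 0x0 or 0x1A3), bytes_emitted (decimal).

After char 0 ('Z'=25): chars_in_quartet=1 acc=0x19 bytes_emitted=0
After char 1 ('D'=3): chars_in_quartet=2 acc=0x643 bytes_emitted=0
After char 2 ('U'=20): chars_in_quartet=3 acc=0x190D4 bytes_emitted=0

Answer: 3 0x190D4 0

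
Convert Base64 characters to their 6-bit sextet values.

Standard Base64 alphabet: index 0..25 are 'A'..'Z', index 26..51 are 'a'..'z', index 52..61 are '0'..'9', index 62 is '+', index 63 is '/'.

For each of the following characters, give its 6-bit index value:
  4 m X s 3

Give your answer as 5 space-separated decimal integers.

Answer: 56 38 23 44 55

Derivation:
'4': 0..9 range, 52 + ord('4') − ord('0') = 56
'm': a..z range, 26 + ord('m') − ord('a') = 38
'X': A..Z range, ord('X') − ord('A') = 23
's': a..z range, 26 + ord('s') − ord('a') = 44
'3': 0..9 range, 52 + ord('3') − ord('0') = 55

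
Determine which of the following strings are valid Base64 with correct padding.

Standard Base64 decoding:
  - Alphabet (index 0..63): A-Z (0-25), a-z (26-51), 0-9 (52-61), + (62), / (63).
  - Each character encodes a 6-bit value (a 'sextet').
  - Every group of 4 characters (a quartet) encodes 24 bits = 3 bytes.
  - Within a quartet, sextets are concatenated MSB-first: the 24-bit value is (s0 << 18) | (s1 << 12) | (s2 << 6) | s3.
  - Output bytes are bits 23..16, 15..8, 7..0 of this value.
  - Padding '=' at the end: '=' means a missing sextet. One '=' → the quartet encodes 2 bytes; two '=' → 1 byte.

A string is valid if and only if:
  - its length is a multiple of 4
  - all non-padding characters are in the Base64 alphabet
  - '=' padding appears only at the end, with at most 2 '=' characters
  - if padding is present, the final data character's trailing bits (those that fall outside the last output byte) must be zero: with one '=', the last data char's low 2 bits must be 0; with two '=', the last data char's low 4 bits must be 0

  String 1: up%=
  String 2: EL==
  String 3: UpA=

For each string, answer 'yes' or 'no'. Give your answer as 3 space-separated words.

String 1: 'up%=' → invalid (bad char(s): ['%'])
String 2: 'EL==' → invalid (bad trailing bits)
String 3: 'UpA=' → valid

Answer: no no yes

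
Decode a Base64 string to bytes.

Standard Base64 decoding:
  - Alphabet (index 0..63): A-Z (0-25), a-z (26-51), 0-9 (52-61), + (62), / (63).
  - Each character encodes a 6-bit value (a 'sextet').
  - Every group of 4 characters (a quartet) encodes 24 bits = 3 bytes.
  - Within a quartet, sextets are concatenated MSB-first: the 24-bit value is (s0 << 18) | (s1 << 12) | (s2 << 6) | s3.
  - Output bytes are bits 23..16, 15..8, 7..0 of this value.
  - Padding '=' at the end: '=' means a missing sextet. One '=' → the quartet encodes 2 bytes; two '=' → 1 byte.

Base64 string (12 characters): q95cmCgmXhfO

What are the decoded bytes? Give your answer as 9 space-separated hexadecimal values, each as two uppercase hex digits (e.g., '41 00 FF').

Answer: AB DE 5C 98 28 26 5E 17 CE

Derivation:
After char 0 ('q'=42): chars_in_quartet=1 acc=0x2A bytes_emitted=0
After char 1 ('9'=61): chars_in_quartet=2 acc=0xABD bytes_emitted=0
After char 2 ('5'=57): chars_in_quartet=3 acc=0x2AF79 bytes_emitted=0
After char 3 ('c'=28): chars_in_quartet=4 acc=0xABDE5C -> emit AB DE 5C, reset; bytes_emitted=3
After char 4 ('m'=38): chars_in_quartet=1 acc=0x26 bytes_emitted=3
After char 5 ('C'=2): chars_in_quartet=2 acc=0x982 bytes_emitted=3
After char 6 ('g'=32): chars_in_quartet=3 acc=0x260A0 bytes_emitted=3
After char 7 ('m'=38): chars_in_quartet=4 acc=0x982826 -> emit 98 28 26, reset; bytes_emitted=6
After char 8 ('X'=23): chars_in_quartet=1 acc=0x17 bytes_emitted=6
After char 9 ('h'=33): chars_in_quartet=2 acc=0x5E1 bytes_emitted=6
After char 10 ('f'=31): chars_in_quartet=3 acc=0x1785F bytes_emitted=6
After char 11 ('O'=14): chars_in_quartet=4 acc=0x5E17CE -> emit 5E 17 CE, reset; bytes_emitted=9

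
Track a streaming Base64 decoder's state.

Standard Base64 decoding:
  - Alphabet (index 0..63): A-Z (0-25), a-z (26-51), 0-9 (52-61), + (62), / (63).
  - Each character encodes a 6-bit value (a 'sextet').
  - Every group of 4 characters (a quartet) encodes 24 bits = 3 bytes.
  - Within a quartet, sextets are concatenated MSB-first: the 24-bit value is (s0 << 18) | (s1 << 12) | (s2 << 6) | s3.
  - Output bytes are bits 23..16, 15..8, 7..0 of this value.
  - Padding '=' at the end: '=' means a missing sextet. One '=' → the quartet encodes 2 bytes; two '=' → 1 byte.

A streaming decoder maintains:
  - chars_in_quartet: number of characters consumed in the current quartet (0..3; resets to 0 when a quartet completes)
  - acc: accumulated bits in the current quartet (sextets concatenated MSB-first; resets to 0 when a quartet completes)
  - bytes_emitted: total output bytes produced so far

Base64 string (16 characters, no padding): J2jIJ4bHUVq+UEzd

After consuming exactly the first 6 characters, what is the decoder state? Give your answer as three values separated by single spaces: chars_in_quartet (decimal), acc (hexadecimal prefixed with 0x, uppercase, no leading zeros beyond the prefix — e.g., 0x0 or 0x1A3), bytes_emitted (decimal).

Answer: 2 0x278 3

Derivation:
After char 0 ('J'=9): chars_in_quartet=1 acc=0x9 bytes_emitted=0
After char 1 ('2'=54): chars_in_quartet=2 acc=0x276 bytes_emitted=0
After char 2 ('j'=35): chars_in_quartet=3 acc=0x9DA3 bytes_emitted=0
After char 3 ('I'=8): chars_in_quartet=4 acc=0x2768C8 -> emit 27 68 C8, reset; bytes_emitted=3
After char 4 ('J'=9): chars_in_quartet=1 acc=0x9 bytes_emitted=3
After char 5 ('4'=56): chars_in_quartet=2 acc=0x278 bytes_emitted=3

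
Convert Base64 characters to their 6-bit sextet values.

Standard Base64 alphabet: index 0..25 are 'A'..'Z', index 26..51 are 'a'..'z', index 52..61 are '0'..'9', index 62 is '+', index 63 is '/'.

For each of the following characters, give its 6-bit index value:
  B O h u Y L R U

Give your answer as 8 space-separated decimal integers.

Answer: 1 14 33 46 24 11 17 20

Derivation:
'B': A..Z range, ord('B') − ord('A') = 1
'O': A..Z range, ord('O') − ord('A') = 14
'h': a..z range, 26 + ord('h') − ord('a') = 33
'u': a..z range, 26 + ord('u') − ord('a') = 46
'Y': A..Z range, ord('Y') − ord('A') = 24
'L': A..Z range, ord('L') − ord('A') = 11
'R': A..Z range, ord('R') − ord('A') = 17
'U': A..Z range, ord('U') − ord('A') = 20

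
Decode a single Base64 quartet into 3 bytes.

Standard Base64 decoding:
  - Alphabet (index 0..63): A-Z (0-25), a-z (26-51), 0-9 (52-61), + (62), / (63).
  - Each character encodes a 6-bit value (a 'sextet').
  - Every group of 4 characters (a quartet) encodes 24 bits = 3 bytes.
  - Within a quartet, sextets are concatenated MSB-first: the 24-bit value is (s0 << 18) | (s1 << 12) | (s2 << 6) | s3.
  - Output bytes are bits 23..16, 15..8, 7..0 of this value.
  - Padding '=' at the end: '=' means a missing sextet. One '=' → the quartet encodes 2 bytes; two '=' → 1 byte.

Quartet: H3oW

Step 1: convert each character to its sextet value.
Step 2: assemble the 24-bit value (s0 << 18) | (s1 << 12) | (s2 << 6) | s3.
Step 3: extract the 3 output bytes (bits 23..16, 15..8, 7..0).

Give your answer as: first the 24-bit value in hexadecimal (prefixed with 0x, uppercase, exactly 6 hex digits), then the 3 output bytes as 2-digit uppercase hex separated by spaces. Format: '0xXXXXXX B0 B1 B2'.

Answer: 0x1F7A16 1F 7A 16

Derivation:
Sextets: H=7, 3=55, o=40, W=22
24-bit: (7<<18) | (55<<12) | (40<<6) | 22
      = 0x1C0000 | 0x037000 | 0x000A00 | 0x000016
      = 0x1F7A16
Bytes: (v>>16)&0xFF=1F, (v>>8)&0xFF=7A, v&0xFF=16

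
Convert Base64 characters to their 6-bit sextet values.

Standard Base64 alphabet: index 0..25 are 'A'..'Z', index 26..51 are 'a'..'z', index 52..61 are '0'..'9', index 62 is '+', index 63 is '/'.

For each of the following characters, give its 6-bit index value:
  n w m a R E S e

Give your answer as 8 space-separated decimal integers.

'n': a..z range, 26 + ord('n') − ord('a') = 39
'w': a..z range, 26 + ord('w') − ord('a') = 48
'm': a..z range, 26 + ord('m') − ord('a') = 38
'a': a..z range, 26 + ord('a') − ord('a') = 26
'R': A..Z range, ord('R') − ord('A') = 17
'E': A..Z range, ord('E') − ord('A') = 4
'S': A..Z range, ord('S') − ord('A') = 18
'e': a..z range, 26 + ord('e') − ord('a') = 30

Answer: 39 48 38 26 17 4 18 30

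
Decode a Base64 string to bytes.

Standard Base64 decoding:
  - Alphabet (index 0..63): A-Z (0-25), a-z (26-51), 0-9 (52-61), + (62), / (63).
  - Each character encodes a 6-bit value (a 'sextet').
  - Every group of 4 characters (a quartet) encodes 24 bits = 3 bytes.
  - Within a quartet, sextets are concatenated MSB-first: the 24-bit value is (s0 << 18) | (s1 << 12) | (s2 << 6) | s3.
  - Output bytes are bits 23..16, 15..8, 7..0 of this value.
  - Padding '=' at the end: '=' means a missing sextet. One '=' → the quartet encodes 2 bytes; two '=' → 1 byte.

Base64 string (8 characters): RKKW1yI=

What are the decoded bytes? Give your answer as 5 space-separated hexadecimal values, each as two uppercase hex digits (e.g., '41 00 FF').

After char 0 ('R'=17): chars_in_quartet=1 acc=0x11 bytes_emitted=0
After char 1 ('K'=10): chars_in_quartet=2 acc=0x44A bytes_emitted=0
After char 2 ('K'=10): chars_in_quartet=3 acc=0x1128A bytes_emitted=0
After char 3 ('W'=22): chars_in_quartet=4 acc=0x44A296 -> emit 44 A2 96, reset; bytes_emitted=3
After char 4 ('1'=53): chars_in_quartet=1 acc=0x35 bytes_emitted=3
After char 5 ('y'=50): chars_in_quartet=2 acc=0xD72 bytes_emitted=3
After char 6 ('I'=8): chars_in_quartet=3 acc=0x35C88 bytes_emitted=3
Padding '=': partial quartet acc=0x35C88 -> emit D7 22; bytes_emitted=5

Answer: 44 A2 96 D7 22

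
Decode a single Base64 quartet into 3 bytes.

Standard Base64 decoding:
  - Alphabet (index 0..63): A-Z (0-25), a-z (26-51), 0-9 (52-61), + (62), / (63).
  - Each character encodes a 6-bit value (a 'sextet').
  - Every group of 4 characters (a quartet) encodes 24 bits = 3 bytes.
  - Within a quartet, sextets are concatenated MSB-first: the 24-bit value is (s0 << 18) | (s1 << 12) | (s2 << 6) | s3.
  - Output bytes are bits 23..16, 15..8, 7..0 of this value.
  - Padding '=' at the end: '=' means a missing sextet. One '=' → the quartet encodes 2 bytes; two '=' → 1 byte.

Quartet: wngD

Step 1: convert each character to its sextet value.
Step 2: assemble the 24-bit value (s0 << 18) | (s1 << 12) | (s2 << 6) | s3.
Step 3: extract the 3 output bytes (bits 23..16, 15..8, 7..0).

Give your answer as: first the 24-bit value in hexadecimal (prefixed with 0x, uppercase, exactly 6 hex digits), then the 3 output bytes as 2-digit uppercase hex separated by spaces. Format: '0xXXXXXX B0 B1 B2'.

Answer: 0xC27803 C2 78 03

Derivation:
Sextets: w=48, n=39, g=32, D=3
24-bit: (48<<18) | (39<<12) | (32<<6) | 3
      = 0xC00000 | 0x027000 | 0x000800 | 0x000003
      = 0xC27803
Bytes: (v>>16)&0xFF=C2, (v>>8)&0xFF=78, v&0xFF=03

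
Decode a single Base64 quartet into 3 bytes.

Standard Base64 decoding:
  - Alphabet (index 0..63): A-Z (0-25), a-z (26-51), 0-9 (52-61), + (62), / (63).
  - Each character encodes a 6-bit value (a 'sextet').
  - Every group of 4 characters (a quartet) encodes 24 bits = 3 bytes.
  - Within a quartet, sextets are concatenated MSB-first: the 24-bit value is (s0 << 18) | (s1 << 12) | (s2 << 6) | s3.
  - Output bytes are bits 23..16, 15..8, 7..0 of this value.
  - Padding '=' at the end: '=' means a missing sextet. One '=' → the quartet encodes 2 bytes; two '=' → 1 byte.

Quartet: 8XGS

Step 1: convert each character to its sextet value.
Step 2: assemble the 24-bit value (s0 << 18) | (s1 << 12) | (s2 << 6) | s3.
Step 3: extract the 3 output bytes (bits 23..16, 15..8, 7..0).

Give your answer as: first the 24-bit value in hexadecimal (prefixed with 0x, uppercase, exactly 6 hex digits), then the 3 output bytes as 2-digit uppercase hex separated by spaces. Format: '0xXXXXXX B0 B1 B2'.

Answer: 0xF17192 F1 71 92

Derivation:
Sextets: 8=60, X=23, G=6, S=18
24-bit: (60<<18) | (23<<12) | (6<<6) | 18
      = 0xF00000 | 0x017000 | 0x000180 | 0x000012
      = 0xF17192
Bytes: (v>>16)&0xFF=F1, (v>>8)&0xFF=71, v&0xFF=92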